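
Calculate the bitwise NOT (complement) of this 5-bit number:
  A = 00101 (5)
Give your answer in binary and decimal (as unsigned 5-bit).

Flip each bit (0->1, 1->0):
  00101
  11010

Answer: 11010 (26)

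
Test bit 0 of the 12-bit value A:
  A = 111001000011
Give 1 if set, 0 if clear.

Bit 0 is the 1st from the right.
  111001000011
             ^
That bit is 1.

Answer: 1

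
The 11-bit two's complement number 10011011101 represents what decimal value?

MSB is 1, so the value is negative. Find the magnitude:
1. Invert bits:  01100100010
2. Add 1:        01100100011  = 803
3. Apply sign:   -803

Answer: -803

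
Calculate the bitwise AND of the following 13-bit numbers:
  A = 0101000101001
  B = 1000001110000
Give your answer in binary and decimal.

Apply & to each column (1 only where both bits are 1):
  0101000101001
& 1000001110000
---------------
  0000000100000

Answer: 0000000100000 (32)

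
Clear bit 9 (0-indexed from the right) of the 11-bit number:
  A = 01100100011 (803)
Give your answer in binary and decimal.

Mask = ~(1 << 9) = 10111111111
Bit 9 of A is 1, so AND-ing with the mask clears it to 0.
  01100100011
& 10111111111
-------------
  00100100011

Answer: 00100100011 (291)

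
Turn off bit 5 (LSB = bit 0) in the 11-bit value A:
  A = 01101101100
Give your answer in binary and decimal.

Mask = ~(1 << 5) = 11111011111
Bit 5 of A is 1, so AND-ing with the mask clears it to 0.
  01101101100
& 11111011111
-------------
  01101001100

Answer: 01101001100 (844)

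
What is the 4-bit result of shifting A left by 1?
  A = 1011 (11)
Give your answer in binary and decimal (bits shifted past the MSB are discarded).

Shift left by 1: drop the top 1 bit(s), append 1 zero(s) on the right.
  1011  ->  discard [1], keep [011], append 0
= 0110

Answer: 0110 (6)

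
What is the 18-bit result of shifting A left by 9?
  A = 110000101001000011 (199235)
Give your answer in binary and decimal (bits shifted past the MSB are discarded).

Shift left by 9: drop the top 9 bit(s), append 9 zero(s) on the right.
  110000101001000011  ->  discard [110000101], keep [001000011], append 000000000
= 001000011000000000

Answer: 001000011000000000 (34304)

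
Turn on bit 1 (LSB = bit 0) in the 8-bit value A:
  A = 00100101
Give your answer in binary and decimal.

Mask = 1 << 1 = 00000010
Bit 1 of A is 0, so OR-ing with the mask flips it to 1.
  00100101
| 00000010
----------
  00100111

Answer: 00100111 (39)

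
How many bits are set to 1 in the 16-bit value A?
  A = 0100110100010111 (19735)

0100110100010111
1-bits at positions (from bit 0 = LSB): 0, 1, 2, 4, 8, 10, 11, 14
Count = 8

Answer: 8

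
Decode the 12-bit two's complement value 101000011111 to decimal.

MSB is 1, so the value is negative. Find the magnitude:
1. Invert bits:  010111100000
2. Add 1:        010111100001  = 1505
3. Apply sign:   -1505

Answer: -1505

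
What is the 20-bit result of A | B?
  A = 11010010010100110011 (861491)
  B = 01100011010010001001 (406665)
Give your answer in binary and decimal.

Apply | to each column (1 where either bit is 1):
  11010010010100110011
| 01100011010010001001
----------------------
  11110011010110111011

Answer: 11110011010110111011 (996795)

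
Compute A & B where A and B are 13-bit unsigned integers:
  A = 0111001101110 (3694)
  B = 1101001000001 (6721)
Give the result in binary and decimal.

Apply & to each column (1 only where both bits are 1):
  0111001101110
& 1101001000001
---------------
  0101001000000

Answer: 0101001000000 (2624)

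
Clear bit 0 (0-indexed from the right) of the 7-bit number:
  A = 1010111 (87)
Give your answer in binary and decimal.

Mask = ~(1 << 0) = 1111110
Bit 0 of A is 1, so AND-ing with the mask clears it to 0.
  1010111
& 1111110
---------
  1010110

Answer: 1010110 (86)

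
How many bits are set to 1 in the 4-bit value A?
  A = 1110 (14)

1110
1-bits at positions (from bit 0 = LSB): 1, 2, 3
Count = 3

Answer: 3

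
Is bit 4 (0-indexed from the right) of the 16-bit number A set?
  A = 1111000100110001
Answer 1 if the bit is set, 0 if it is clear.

Bit 4 is the 5th from the right.
  1111000100110001
             ^
That bit is 1.

Answer: 1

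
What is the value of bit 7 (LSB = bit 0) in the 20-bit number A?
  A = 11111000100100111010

Bit 7 is the 8th from the right.
  11111000100100111010
              ^
That bit is 0.

Answer: 0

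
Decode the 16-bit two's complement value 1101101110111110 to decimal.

MSB is 1, so the value is negative. Find the magnitude:
1. Invert bits:  0010010001000001
2. Add 1:        0010010001000010  = 9282
3. Apply sign:   -9282

Answer: -9282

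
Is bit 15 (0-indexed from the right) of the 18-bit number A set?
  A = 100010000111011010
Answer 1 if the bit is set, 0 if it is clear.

Bit 15 is the 16th from the right.
  100010000111011010
    ^
That bit is 0.

Answer: 0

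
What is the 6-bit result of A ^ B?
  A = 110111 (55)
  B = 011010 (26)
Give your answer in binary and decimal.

Apply ^ to each column (1 where bits differ):
  110111
^ 011010
--------
  101101

Answer: 101101 (45)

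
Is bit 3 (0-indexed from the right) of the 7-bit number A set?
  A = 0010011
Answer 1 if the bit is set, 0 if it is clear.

Bit 3 is the 4th from the right.
  0010011
     ^
That bit is 0.

Answer: 0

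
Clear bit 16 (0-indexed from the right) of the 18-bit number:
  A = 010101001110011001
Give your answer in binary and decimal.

Mask = ~(1 << 16) = 101111111111111111
Bit 16 of A is 1, so AND-ing with the mask clears it to 0.
  010101001110011001
& 101111111111111111
--------------------
  000101001110011001

Answer: 000101001110011001 (21401)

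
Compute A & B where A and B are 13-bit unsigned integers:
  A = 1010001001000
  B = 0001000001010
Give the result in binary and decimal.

Apply & to each column (1 only where both bits are 1):
  1010001001000
& 0001000001010
---------------
  0000000001000

Answer: 0000000001000 (8)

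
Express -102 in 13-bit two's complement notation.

1. Binary of +102:  0000001100110
2. Invert bits:     1111110011001
3. Add 1:           1111110011010

Answer: 1111110011010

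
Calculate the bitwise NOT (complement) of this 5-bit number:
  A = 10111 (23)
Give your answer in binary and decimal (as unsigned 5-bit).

Flip each bit (0->1, 1->0):
  10111
  01000

Answer: 01000 (8)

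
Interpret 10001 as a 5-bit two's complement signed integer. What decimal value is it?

MSB is 1, so the value is negative. Find the magnitude:
1. Invert bits:  01110
2. Add 1:        01111  = 15
3. Apply sign:   -15

Answer: -15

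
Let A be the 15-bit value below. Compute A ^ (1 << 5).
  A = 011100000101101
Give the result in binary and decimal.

Mask = 1 << 5 = 000000000100000
Bit 5 of A is 1; XOR with the mask flips it to 0.
  011100000101101
^ 000000000100000
-----------------
  011100000001101

Answer: 011100000001101 (14349)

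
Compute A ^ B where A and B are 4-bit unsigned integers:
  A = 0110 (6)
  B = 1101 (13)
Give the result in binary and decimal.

Apply ^ to each column (1 where bits differ):
  0110
^ 1101
------
  1011

Answer: 1011 (11)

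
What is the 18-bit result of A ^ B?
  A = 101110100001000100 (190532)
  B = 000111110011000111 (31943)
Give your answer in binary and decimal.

Apply ^ to each column (1 where bits differ):
  101110100001000100
^ 000111110011000111
--------------------
  101001010010000011

Answer: 101001010010000011 (169091)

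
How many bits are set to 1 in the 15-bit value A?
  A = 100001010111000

100001010111000
1-bits at positions (from bit 0 = LSB): 3, 4, 5, 7, 9, 14
Count = 6

Answer: 6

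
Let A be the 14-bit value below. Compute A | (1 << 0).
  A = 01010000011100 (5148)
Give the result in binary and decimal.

Mask = 1 << 0 = 00000000000001
Bit 0 of A is 0, so OR-ing with the mask flips it to 1.
  01010000011100
| 00000000000001
----------------
  01010000011101

Answer: 01010000011101 (5149)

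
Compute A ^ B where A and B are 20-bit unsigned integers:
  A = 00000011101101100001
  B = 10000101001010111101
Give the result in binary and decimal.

Apply ^ to each column (1 where bits differ):
  00000011101101100001
^ 10000101001010111101
----------------------
  10000110100111011100

Answer: 10000110100111011100 (551388)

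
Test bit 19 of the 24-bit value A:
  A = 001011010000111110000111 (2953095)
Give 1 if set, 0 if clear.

Bit 19 is the 20th from the right.
  001011010000111110000111
      ^
That bit is 1.

Answer: 1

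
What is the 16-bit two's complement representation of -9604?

1. Binary of +9604:  0010010110000100
2. Invert bits:     1101101001111011
3. Add 1:           1101101001111100

Answer: 1101101001111100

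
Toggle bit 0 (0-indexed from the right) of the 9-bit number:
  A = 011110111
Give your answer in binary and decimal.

Mask = 1 << 0 = 000000001
Bit 0 of A is 1; XOR with the mask flips it to 0.
  011110111
^ 000000001
-----------
  011110110

Answer: 011110110 (246)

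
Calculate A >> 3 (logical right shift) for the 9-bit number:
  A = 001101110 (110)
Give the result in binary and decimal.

Logical shift right by 3: drop the bottom 3 bit(s), prepend 3 zero(s) on the left.
  001101110  ->  keep [001101], discard [110], prepend 000
= 000001101

Answer: 000001101 (13)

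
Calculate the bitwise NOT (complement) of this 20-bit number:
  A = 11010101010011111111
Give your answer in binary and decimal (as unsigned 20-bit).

Flip each bit (0->1, 1->0):
  11010101010011111111
  00101010101100000000

Answer: 00101010101100000000 (174848)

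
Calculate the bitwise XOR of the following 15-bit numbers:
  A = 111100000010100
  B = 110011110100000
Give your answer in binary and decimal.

Apply ^ to each column (1 where bits differ):
  111100000010100
^ 110011110100000
-----------------
  001111110110100

Answer: 001111110110100 (8116)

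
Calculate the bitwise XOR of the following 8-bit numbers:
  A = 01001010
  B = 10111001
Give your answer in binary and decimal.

Apply ^ to each column (1 where bits differ):
  01001010
^ 10111001
----------
  11110011

Answer: 11110011 (243)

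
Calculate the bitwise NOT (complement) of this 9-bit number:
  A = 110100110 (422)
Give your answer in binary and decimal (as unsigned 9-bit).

Flip each bit (0->1, 1->0):
  110100110
  001011001

Answer: 001011001 (89)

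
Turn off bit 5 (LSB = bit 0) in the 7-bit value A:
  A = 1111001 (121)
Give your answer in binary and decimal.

Mask = ~(1 << 5) = 1011111
Bit 5 of A is 1, so AND-ing with the mask clears it to 0.
  1111001
& 1011111
---------
  1011001

Answer: 1011001 (89)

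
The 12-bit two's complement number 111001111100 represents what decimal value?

MSB is 1, so the value is negative. Find the magnitude:
1. Invert bits:  000110000011
2. Add 1:        000110000100  = 388
3. Apply sign:   -388

Answer: -388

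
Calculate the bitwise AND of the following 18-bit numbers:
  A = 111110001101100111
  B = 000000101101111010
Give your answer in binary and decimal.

Apply & to each column (1 only where both bits are 1):
  111110001101100111
& 000000101101111010
--------------------
  000000001101100010

Answer: 000000001101100010 (866)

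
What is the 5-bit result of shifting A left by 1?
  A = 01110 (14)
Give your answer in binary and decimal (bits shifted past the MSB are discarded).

Shift left by 1: drop the top 1 bit(s), append 1 zero(s) on the right.
  01110  ->  discard [0], keep [1110], append 0
= 11100

Answer: 11100 (28)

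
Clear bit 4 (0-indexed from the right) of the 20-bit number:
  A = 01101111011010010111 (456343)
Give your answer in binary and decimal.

Mask = ~(1 << 4) = 11111111111111101111
Bit 4 of A is 1, so AND-ing with the mask clears it to 0.
  01101111011010010111
& 11111111111111101111
----------------------
  01101111011010000111

Answer: 01101111011010000111 (456327)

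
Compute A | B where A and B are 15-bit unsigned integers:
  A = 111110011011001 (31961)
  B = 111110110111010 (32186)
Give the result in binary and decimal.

Apply | to each column (1 where either bit is 1):
  111110011011001
| 111110110111010
-----------------
  111110111111011

Answer: 111110111111011 (32251)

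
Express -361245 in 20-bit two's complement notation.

1. Binary of +361245:  01011000001100011101
2. Invert bits:     10100111110011100010
3. Add 1:           10100111110011100011

Answer: 10100111110011100011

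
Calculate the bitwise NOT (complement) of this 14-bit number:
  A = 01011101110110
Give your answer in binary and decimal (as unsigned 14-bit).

Flip each bit (0->1, 1->0):
  01011101110110
  10100010001001

Answer: 10100010001001 (10377)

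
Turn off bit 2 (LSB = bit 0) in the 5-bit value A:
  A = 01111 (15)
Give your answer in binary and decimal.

Mask = ~(1 << 2) = 11011
Bit 2 of A is 1, so AND-ing with the mask clears it to 0.
  01111
& 11011
-------
  01011

Answer: 01011 (11)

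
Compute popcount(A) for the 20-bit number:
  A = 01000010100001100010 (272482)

01000010100001100010
1-bits at positions (from bit 0 = LSB): 1, 5, 6, 11, 13, 18
Count = 6

Answer: 6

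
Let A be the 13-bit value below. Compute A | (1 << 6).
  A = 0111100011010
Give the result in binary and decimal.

Mask = 1 << 6 = 0000001000000
Bit 6 of A is 0, so OR-ing with the mask flips it to 1.
  0111100011010
| 0000001000000
---------------
  0111101011010

Answer: 0111101011010 (3930)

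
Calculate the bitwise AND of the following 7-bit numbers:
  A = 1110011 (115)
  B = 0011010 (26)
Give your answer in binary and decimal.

Apply & to each column (1 only where both bits are 1):
  1110011
& 0011010
---------
  0010010

Answer: 0010010 (18)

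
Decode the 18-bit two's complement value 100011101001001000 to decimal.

MSB is 1, so the value is negative. Find the magnitude:
1. Invert bits:  011100010110110111
2. Add 1:        011100010110111000  = 116152
3. Apply sign:   -116152

Answer: -116152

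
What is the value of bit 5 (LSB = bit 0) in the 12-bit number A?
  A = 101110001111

Bit 5 is the 6th from the right.
  101110001111
        ^
That bit is 0.

Answer: 0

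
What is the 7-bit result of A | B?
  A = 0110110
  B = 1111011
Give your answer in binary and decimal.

Apply | to each column (1 where either bit is 1):
  0110110
| 1111011
---------
  1111111

Answer: 1111111 (127)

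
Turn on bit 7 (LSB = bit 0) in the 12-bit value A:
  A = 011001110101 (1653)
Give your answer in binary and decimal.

Mask = 1 << 7 = 000010000000
Bit 7 of A is 0, so OR-ing with the mask flips it to 1.
  011001110101
| 000010000000
--------------
  011011110101

Answer: 011011110101 (1781)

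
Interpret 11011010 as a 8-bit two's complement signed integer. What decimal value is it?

MSB is 1, so the value is negative. Find the magnitude:
1. Invert bits:  00100101
2. Add 1:        00100110  = 38
3. Apply sign:   -38

Answer: -38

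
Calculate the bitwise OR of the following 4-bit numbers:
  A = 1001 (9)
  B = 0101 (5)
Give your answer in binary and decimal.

Apply | to each column (1 where either bit is 1):
  1001
| 0101
------
  1101

Answer: 1101 (13)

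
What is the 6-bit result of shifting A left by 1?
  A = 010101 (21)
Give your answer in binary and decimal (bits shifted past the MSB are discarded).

Shift left by 1: drop the top 1 bit(s), append 1 zero(s) on the right.
  010101  ->  discard [0], keep [10101], append 0
= 101010

Answer: 101010 (42)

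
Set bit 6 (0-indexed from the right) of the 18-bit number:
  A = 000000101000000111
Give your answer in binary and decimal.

Mask = 1 << 6 = 000000000001000000
Bit 6 of A is 0, so OR-ing with the mask flips it to 1.
  000000101000000111
| 000000000001000000
--------------------
  000000101001000111

Answer: 000000101001000111 (2631)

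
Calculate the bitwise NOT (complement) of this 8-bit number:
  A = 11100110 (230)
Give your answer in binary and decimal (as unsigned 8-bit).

Flip each bit (0->1, 1->0):
  11100110
  00011001

Answer: 00011001 (25)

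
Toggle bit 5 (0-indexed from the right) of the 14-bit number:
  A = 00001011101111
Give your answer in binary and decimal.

Mask = 1 << 5 = 00000000100000
Bit 5 of A is 1; XOR with the mask flips it to 0.
  00001011101111
^ 00000000100000
----------------
  00001011001111

Answer: 00001011001111 (719)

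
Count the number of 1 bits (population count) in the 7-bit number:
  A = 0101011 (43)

0101011
1-bits at positions (from bit 0 = LSB): 0, 1, 3, 5
Count = 4

Answer: 4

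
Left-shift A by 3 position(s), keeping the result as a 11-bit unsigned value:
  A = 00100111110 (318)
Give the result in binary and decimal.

Shift left by 3: drop the top 3 bit(s), append 3 zero(s) on the right.
  00100111110  ->  discard [001], keep [00111110], append 000
= 00111110000

Answer: 00111110000 (496)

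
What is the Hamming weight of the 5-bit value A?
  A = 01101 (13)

01101
1-bits at positions (from bit 0 = LSB): 0, 2, 3
Count = 3

Answer: 3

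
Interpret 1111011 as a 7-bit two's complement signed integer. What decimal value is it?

MSB is 1, so the value is negative. Find the magnitude:
1. Invert bits:  0000100
2. Add 1:        0000101  = 5
3. Apply sign:   -5

Answer: -5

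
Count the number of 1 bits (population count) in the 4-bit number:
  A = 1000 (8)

1000
1-bits at positions (from bit 0 = LSB): 3
Count = 1

Answer: 1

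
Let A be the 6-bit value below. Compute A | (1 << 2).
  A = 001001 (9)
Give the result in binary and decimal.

Mask = 1 << 2 = 000100
Bit 2 of A is 0, so OR-ing with the mask flips it to 1.
  001001
| 000100
--------
  001101

Answer: 001101 (13)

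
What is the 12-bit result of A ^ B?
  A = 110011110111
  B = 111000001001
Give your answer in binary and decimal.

Apply ^ to each column (1 where bits differ):
  110011110111
^ 111000001001
--------------
  001011111110

Answer: 001011111110 (766)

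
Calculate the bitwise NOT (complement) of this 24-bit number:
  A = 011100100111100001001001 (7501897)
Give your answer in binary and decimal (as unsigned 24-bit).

Flip each bit (0->1, 1->0):
  011100100111100001001001
  100011011000011110110110

Answer: 100011011000011110110110 (9275318)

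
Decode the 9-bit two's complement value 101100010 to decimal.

MSB is 1, so the value is negative. Find the magnitude:
1. Invert bits:  010011101
2. Add 1:        010011110  = 158
3. Apply sign:   -158

Answer: -158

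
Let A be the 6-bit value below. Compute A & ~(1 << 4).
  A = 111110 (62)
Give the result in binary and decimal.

Mask = ~(1 << 4) = 101111
Bit 4 of A is 1, so AND-ing with the mask clears it to 0.
  111110
& 101111
--------
  101110

Answer: 101110 (46)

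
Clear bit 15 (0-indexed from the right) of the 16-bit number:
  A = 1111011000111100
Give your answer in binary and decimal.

Mask = ~(1 << 15) = 0111111111111111
Bit 15 of A is 1, so AND-ing with the mask clears it to 0.
  1111011000111100
& 0111111111111111
------------------
  0111011000111100

Answer: 0111011000111100 (30268)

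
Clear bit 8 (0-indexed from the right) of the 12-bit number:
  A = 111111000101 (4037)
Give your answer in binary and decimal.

Mask = ~(1 << 8) = 111011111111
Bit 8 of A is 1, so AND-ing with the mask clears it to 0.
  111111000101
& 111011111111
--------------
  111011000101

Answer: 111011000101 (3781)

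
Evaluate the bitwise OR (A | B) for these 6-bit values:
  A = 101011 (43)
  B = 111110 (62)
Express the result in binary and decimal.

Apply | to each column (1 where either bit is 1):
  101011
| 111110
--------
  111111

Answer: 111111 (63)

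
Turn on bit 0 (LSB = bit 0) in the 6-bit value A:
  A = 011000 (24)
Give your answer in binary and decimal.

Mask = 1 << 0 = 000001
Bit 0 of A is 0, so OR-ing with the mask flips it to 1.
  011000
| 000001
--------
  011001

Answer: 011001 (25)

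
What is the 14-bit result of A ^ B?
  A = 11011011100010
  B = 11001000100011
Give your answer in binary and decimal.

Apply ^ to each column (1 where bits differ):
  11011011100010
^ 11001000100011
----------------
  00010011000001

Answer: 00010011000001 (1217)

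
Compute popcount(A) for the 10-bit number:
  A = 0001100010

0001100010
1-bits at positions (from bit 0 = LSB): 1, 5, 6
Count = 3

Answer: 3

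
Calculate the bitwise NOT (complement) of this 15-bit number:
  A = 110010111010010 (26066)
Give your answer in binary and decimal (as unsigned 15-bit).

Flip each bit (0->1, 1->0):
  110010111010010
  001101000101101

Answer: 001101000101101 (6701)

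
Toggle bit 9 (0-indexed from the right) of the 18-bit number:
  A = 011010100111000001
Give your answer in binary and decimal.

Mask = 1 << 9 = 000000001000000000
Bit 9 of A is 0; XOR with the mask flips it to 1.
  011010100111000001
^ 000000001000000000
--------------------
  011010101111000001

Answer: 011010101111000001 (109505)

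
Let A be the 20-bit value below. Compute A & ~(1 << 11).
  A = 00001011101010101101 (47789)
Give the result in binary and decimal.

Mask = ~(1 << 11) = 11111111011111111111
Bit 11 of A is 1, so AND-ing with the mask clears it to 0.
  00001011101010101101
& 11111111011111111111
----------------------
  00001011001010101101

Answer: 00001011001010101101 (45741)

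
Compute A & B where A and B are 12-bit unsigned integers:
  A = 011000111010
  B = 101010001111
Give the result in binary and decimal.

Apply & to each column (1 only where both bits are 1):
  011000111010
& 101010001111
--------------
  001000001010

Answer: 001000001010 (522)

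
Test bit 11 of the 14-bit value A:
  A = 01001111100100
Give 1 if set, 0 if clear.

Bit 11 is the 12th from the right.
  01001111100100
    ^
That bit is 0.

Answer: 0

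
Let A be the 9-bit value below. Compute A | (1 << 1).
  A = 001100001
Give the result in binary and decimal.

Mask = 1 << 1 = 000000010
Bit 1 of A is 0, so OR-ing with the mask flips it to 1.
  001100001
| 000000010
-----------
  001100011

Answer: 001100011 (99)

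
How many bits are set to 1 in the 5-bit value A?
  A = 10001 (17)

10001
1-bits at positions (from bit 0 = LSB): 0, 4
Count = 2

Answer: 2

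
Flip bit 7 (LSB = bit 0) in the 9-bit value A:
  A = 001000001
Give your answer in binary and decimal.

Mask = 1 << 7 = 010000000
Bit 7 of A is 0; XOR with the mask flips it to 1.
  001000001
^ 010000000
-----------
  011000001

Answer: 011000001 (193)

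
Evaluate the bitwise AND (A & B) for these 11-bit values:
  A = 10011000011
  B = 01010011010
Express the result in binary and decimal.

Apply & to each column (1 only where both bits are 1):
  10011000011
& 01010011010
-------------
  00010000010

Answer: 00010000010 (130)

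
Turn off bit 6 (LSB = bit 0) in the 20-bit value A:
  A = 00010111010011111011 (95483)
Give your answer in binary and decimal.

Mask = ~(1 << 6) = 11111111111110111111
Bit 6 of A is 1, so AND-ing with the mask clears it to 0.
  00010111010011111011
& 11111111111110111111
----------------------
  00010111010010111011

Answer: 00010111010010111011 (95419)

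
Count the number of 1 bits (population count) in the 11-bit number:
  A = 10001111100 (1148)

10001111100
1-bits at positions (from bit 0 = LSB): 2, 3, 4, 5, 6, 10
Count = 6

Answer: 6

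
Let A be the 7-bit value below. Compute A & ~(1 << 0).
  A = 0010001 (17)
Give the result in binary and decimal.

Mask = ~(1 << 0) = 1111110
Bit 0 of A is 1, so AND-ing with the mask clears it to 0.
  0010001
& 1111110
---------
  0010000

Answer: 0010000 (16)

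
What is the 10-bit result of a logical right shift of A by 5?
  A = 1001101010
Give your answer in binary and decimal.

Logical shift right by 5: drop the bottom 5 bit(s), prepend 5 zero(s) on the left.
  1001101010  ->  keep [10011], discard [01010], prepend 00000
= 0000010011

Answer: 0000010011 (19)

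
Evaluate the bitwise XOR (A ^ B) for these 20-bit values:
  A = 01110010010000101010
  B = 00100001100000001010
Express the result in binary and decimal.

Apply ^ to each column (1 where bits differ):
  01110010010000101010
^ 00100001100000001010
----------------------
  01010011110000100000

Answer: 01010011110000100000 (343072)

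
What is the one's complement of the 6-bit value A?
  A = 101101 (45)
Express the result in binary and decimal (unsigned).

Flip each bit (0->1, 1->0):
  101101
  010010

Answer: 010010 (18)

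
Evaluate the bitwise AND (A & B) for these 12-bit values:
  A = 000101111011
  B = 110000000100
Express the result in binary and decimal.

Apply & to each column (1 only where both bits are 1):
  000101111011
& 110000000100
--------------
  000000000000

Answer: 000000000000 (0)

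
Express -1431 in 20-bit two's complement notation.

1. Binary of +1431:  00000000010110010111
2. Invert bits:     11111111101001101000
3. Add 1:           11111111101001101001

Answer: 11111111101001101001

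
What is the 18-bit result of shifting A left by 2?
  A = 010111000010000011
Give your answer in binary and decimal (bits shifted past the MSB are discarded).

Shift left by 2: drop the top 2 bit(s), append 2 zero(s) on the right.
  010111000010000011  ->  discard [01], keep [0111000010000011], append 00
= 011100001000001100

Answer: 011100001000001100 (115212)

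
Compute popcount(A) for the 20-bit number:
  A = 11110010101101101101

11110010101101101101
1-bits at positions (from bit 0 = LSB): 0, 2, 3, 5, 6, 8, 9, 11, 13, 16, 17, 18, 19
Count = 13

Answer: 13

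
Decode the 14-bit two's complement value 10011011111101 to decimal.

MSB is 1, so the value is negative. Find the magnitude:
1. Invert bits:  01100100000010
2. Add 1:        01100100000011  = 6403
3. Apply sign:   -6403

Answer: -6403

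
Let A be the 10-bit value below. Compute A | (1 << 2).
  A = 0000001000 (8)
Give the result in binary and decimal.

Mask = 1 << 2 = 0000000100
Bit 2 of A is 0, so OR-ing with the mask flips it to 1.
  0000001000
| 0000000100
------------
  0000001100

Answer: 0000001100 (12)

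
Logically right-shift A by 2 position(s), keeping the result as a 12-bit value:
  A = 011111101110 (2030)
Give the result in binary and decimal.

Logical shift right by 2: drop the bottom 2 bit(s), prepend 2 zero(s) on the left.
  011111101110  ->  keep [0111111011], discard [10], prepend 00
= 000111111011

Answer: 000111111011 (507)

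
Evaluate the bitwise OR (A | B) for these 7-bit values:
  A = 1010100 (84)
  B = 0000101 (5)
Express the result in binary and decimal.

Apply | to each column (1 where either bit is 1):
  1010100
| 0000101
---------
  1010101

Answer: 1010101 (85)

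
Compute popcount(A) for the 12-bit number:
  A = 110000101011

110000101011
1-bits at positions (from bit 0 = LSB): 0, 1, 3, 5, 10, 11
Count = 6

Answer: 6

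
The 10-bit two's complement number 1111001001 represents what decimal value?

MSB is 1, so the value is negative. Find the magnitude:
1. Invert bits:  0000110110
2. Add 1:        0000110111  = 55
3. Apply sign:   -55

Answer: -55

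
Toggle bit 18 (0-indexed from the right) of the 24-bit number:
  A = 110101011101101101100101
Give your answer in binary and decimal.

Mask = 1 << 18 = 000001000000000000000000
Bit 18 of A is 1; XOR with the mask flips it to 0.
  110101011101101101100101
^ 000001000000000000000000
--------------------------
  110100011101101101100101

Answer: 110100011101101101100101 (13753189)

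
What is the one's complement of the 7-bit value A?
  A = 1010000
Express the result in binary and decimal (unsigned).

Flip each bit (0->1, 1->0):
  1010000
  0101111

Answer: 0101111 (47)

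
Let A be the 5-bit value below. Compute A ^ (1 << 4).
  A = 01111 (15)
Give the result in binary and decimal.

Mask = 1 << 4 = 10000
Bit 4 of A is 0; XOR with the mask flips it to 1.
  01111
^ 10000
-------
  11111

Answer: 11111 (31)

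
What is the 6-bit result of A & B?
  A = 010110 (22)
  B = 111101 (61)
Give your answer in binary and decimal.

Apply & to each column (1 only where both bits are 1):
  010110
& 111101
--------
  010100

Answer: 010100 (20)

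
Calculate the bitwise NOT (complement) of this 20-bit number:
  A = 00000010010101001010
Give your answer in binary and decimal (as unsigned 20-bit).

Flip each bit (0->1, 1->0):
  00000010010101001010
  11111101101010110101

Answer: 11111101101010110101 (1039029)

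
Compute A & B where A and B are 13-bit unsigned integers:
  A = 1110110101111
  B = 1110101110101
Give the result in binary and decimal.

Apply & to each column (1 only where both bits are 1):
  1110110101111
& 1110101110101
---------------
  1110100100101

Answer: 1110100100101 (7461)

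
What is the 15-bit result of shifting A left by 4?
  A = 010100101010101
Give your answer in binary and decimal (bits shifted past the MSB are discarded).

Shift left by 4: drop the top 4 bit(s), append 4 zero(s) on the right.
  010100101010101  ->  discard [0101], keep [00101010101], append 0000
= 001010101010000

Answer: 001010101010000 (5456)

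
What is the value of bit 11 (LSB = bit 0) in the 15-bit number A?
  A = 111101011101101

Bit 11 is the 12th from the right.
  111101011101101
     ^
That bit is 1.

Answer: 1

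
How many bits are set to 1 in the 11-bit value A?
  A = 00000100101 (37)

00000100101
1-bits at positions (from bit 0 = LSB): 0, 2, 5
Count = 3

Answer: 3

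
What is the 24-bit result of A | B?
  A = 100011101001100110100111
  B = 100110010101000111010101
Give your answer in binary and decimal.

Apply | to each column (1 where either bit is 1):
  100011101001100110100111
| 100110010101000111010101
--------------------------
  100111111101100111110111

Answer: 100111111101100111110111 (10476023)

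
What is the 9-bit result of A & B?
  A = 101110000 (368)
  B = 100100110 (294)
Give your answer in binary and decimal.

Apply & to each column (1 only where both bits are 1):
  101110000
& 100100110
-----------
  100100000

Answer: 100100000 (288)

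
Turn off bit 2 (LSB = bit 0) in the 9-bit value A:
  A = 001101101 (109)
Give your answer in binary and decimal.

Mask = ~(1 << 2) = 111111011
Bit 2 of A is 1, so AND-ing with the mask clears it to 0.
  001101101
& 111111011
-----------
  001101001

Answer: 001101001 (105)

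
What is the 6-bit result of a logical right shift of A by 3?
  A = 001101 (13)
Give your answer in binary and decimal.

Logical shift right by 3: drop the bottom 3 bit(s), prepend 3 zero(s) on the left.
  001101  ->  keep [001], discard [101], prepend 000
= 000001

Answer: 000001 (1)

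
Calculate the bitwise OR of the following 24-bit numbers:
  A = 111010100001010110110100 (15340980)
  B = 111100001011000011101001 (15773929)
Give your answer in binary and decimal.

Apply | to each column (1 where either bit is 1):
  111010100001010110110100
| 111100001011000011101001
--------------------------
  111110101011010111111101

Answer: 111110101011010111111101 (16430589)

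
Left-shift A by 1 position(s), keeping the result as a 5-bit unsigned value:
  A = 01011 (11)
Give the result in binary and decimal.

Shift left by 1: drop the top 1 bit(s), append 1 zero(s) on the right.
  01011  ->  discard [0], keep [1011], append 0
= 10110

Answer: 10110 (22)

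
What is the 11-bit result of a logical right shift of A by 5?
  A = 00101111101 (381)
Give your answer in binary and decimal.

Logical shift right by 5: drop the bottom 5 bit(s), prepend 5 zero(s) on the left.
  00101111101  ->  keep [001011], discard [11101], prepend 00000
= 00000001011

Answer: 00000001011 (11)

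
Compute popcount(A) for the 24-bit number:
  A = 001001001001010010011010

001001001001010010011010
1-bits at positions (from bit 0 = LSB): 1, 3, 4, 7, 10, 12, 15, 18, 21
Count = 9

Answer: 9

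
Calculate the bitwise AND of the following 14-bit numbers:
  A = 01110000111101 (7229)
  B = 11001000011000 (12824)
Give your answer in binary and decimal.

Apply & to each column (1 only where both bits are 1):
  01110000111101
& 11001000011000
----------------
  01000000011000

Answer: 01000000011000 (4120)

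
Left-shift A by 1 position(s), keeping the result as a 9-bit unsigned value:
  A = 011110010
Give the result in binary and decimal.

Shift left by 1: drop the top 1 bit(s), append 1 zero(s) on the right.
  011110010  ->  discard [0], keep [11110010], append 0
= 111100100

Answer: 111100100 (484)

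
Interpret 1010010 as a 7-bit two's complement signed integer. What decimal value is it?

MSB is 1, so the value is negative. Find the magnitude:
1. Invert bits:  0101101
2. Add 1:        0101110  = 46
3. Apply sign:   -46

Answer: -46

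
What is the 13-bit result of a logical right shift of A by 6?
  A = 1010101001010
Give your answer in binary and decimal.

Logical shift right by 6: drop the bottom 6 bit(s), prepend 6 zero(s) on the left.
  1010101001010  ->  keep [1010101], discard [001010], prepend 000000
= 0000001010101

Answer: 0000001010101 (85)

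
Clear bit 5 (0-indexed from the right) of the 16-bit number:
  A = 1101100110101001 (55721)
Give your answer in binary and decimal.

Mask = ~(1 << 5) = 1111111111011111
Bit 5 of A is 1, so AND-ing with the mask clears it to 0.
  1101100110101001
& 1111111111011111
------------------
  1101100110001001

Answer: 1101100110001001 (55689)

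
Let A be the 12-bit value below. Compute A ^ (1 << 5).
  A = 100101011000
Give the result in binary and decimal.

Mask = 1 << 5 = 000000100000
Bit 5 of A is 0; XOR with the mask flips it to 1.
  100101011000
^ 000000100000
--------------
  100101111000

Answer: 100101111000 (2424)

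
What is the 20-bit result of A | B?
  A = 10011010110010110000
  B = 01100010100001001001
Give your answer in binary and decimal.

Apply | to each column (1 where either bit is 1):
  10011010110010110000
| 01100010100001001001
----------------------
  11111010110011111001

Answer: 11111010110011111001 (1027321)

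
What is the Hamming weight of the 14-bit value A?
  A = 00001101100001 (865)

00001101100001
1-bits at positions (from bit 0 = LSB): 0, 5, 6, 8, 9
Count = 5

Answer: 5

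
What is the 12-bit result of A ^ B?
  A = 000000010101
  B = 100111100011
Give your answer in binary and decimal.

Apply ^ to each column (1 where bits differ):
  000000010101
^ 100111100011
--------------
  100111110110

Answer: 100111110110 (2550)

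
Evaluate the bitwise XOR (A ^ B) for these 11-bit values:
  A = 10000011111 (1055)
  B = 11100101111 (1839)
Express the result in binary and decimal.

Apply ^ to each column (1 where bits differ):
  10000011111
^ 11100101111
-------------
  01100110000

Answer: 01100110000 (816)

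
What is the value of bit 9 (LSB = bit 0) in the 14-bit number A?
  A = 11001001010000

Bit 9 is the 10th from the right.
  11001001010000
      ^
That bit is 1.

Answer: 1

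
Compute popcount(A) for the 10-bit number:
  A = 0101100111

0101100111
1-bits at positions (from bit 0 = LSB): 0, 1, 2, 5, 6, 8
Count = 6

Answer: 6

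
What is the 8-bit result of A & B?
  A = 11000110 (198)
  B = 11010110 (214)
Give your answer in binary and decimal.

Apply & to each column (1 only where both bits are 1):
  11000110
& 11010110
----------
  11000110

Answer: 11000110 (198)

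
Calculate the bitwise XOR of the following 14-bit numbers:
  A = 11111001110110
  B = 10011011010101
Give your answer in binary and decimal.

Apply ^ to each column (1 where bits differ):
  11111001110110
^ 10011011010101
----------------
  01100010100011

Answer: 01100010100011 (6307)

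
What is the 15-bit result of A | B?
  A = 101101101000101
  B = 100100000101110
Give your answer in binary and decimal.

Apply | to each column (1 where either bit is 1):
  101101101000101
| 100100000101110
-----------------
  101101101101111

Answer: 101101101101111 (23407)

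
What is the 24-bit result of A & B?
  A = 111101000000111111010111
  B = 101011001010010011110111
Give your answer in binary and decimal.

Apply & to each column (1 only where both bits are 1):
  111101000000111111010111
& 101011001010010011110111
--------------------------
  101001000000010011010111

Answer: 101001000000010011010111 (10749143)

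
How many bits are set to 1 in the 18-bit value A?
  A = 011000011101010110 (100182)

011000011101010110
1-bits at positions (from bit 0 = LSB): 1, 2, 4, 6, 8, 9, 10, 15, 16
Count = 9

Answer: 9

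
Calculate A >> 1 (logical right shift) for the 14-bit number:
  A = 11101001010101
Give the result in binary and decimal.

Logical shift right by 1: drop the bottom 1 bit(s), prepend 1 zero(s) on the left.
  11101001010101  ->  keep [1110100101010], discard [1], prepend 0
= 01110100101010

Answer: 01110100101010 (7466)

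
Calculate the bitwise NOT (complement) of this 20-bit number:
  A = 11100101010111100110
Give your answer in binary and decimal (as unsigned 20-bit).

Flip each bit (0->1, 1->0):
  11100101010111100110
  00011010101000011001

Answer: 00011010101000011001 (109081)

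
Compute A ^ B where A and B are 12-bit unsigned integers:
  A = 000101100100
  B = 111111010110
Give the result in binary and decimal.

Apply ^ to each column (1 where bits differ):
  000101100100
^ 111111010110
--------------
  111010110010

Answer: 111010110010 (3762)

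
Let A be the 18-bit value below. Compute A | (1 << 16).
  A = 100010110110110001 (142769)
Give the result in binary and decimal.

Mask = 1 << 16 = 010000000000000000
Bit 16 of A is 0, so OR-ing with the mask flips it to 1.
  100010110110110001
| 010000000000000000
--------------------
  110010110110110001

Answer: 110010110110110001 (208305)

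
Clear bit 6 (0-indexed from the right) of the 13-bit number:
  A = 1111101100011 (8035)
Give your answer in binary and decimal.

Mask = ~(1 << 6) = 1111110111111
Bit 6 of A is 1, so AND-ing with the mask clears it to 0.
  1111101100011
& 1111110111111
---------------
  1111100100011

Answer: 1111100100011 (7971)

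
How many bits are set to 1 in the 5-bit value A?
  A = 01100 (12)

01100
1-bits at positions (from bit 0 = LSB): 2, 3
Count = 2

Answer: 2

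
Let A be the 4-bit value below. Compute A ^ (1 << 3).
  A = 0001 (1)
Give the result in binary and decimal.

Mask = 1 << 3 = 1000
Bit 3 of A is 0; XOR with the mask flips it to 1.
  0001
^ 1000
------
  1001

Answer: 1001 (9)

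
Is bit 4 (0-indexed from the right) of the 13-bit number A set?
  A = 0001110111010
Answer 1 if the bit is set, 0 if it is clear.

Bit 4 is the 5th from the right.
  0001110111010
          ^
That bit is 1.

Answer: 1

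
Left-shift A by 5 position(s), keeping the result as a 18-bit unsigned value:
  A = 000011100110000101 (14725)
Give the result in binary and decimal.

Shift left by 5: drop the top 5 bit(s), append 5 zero(s) on the right.
  000011100110000101  ->  discard [00001], keep [1100110000101], append 00000
= 110011000010100000

Answer: 110011000010100000 (209056)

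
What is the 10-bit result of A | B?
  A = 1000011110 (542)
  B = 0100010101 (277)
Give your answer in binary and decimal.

Apply | to each column (1 where either bit is 1):
  1000011110
| 0100010101
------------
  1100011111

Answer: 1100011111 (799)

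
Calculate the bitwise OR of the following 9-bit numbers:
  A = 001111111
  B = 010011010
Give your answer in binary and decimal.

Apply | to each column (1 where either bit is 1):
  001111111
| 010011010
-----------
  011111111

Answer: 011111111 (255)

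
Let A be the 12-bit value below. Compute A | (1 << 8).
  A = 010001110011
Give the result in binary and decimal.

Mask = 1 << 8 = 000100000000
Bit 8 of A is 0, so OR-ing with the mask flips it to 1.
  010001110011
| 000100000000
--------------
  010101110011

Answer: 010101110011 (1395)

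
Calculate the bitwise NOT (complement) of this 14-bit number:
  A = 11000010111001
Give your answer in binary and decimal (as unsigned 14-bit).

Flip each bit (0->1, 1->0):
  11000010111001
  00111101000110

Answer: 00111101000110 (3910)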